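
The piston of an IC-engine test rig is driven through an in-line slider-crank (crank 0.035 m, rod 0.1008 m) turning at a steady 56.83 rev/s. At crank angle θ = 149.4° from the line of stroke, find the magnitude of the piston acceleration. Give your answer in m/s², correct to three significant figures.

ω = 2π·56.8 = 357.1 rad/s
x(θ) = r cosθ + √(L² − r² sin²θ); with ω constant, a = ω²·d²x/dθ².
d²x/dθ² = −r cosθ − r²(cos2θ)/√u − r⁴ sin²2θ/(4u^{3/2}),  u = L² − r² sin²θ = 0.00984321 m².
Substituting r = 0.035 m, L = 0.1008 m, θ = 149.4°: d²x/dθ² = +0.023883 m.
a = ω²·d²x/dθ² = (357.1)²·(+0.023883) = +3045.1 m/s²;  |a| = 3045.1 m/s².

3050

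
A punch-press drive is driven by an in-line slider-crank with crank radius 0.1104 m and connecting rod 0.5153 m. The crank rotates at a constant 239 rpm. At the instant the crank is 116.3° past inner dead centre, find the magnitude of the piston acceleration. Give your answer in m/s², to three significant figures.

39.7

ω = 2π·239/60 = 25.03 rad/s
x(θ) = r cosθ + √(L² − r² sin²θ); with ω constant, a = ω²·d²x/dθ².
d²x/dθ² = −r cosθ − r²(cos2θ)/√u − r⁴ sin²2θ/(4u^{3/2}),  u = L² − r² sin²θ = 0.255739 m².
Substituting r = 0.1104 m, L = 0.5153 m, θ = 116.3°: d²x/dθ² = +0.063372 m.
a = ω²·d²x/dθ² = (25.03)²·(+0.063372) = +39.697 m/s²;  |a| = 39.697 m/s².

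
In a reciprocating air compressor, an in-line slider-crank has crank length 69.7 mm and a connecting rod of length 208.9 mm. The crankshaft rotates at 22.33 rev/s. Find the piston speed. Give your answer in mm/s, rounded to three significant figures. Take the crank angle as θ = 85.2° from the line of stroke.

ω = 2π·22.3 = 140.3 rad/s
For an in-line slider-crank, x = r cosθ + √(L² − r² sin²θ), so v = −rω sinθ·[1 + r cosθ/√(L² − r² sin²θ)].
With r = 0.0697 m, L = 0.2089 m, θ = 85.2°: √(L² − r² sin²θ) = 0.19702 m.
v = −0.0697·140.3·0.99649·[1 + 0.0697·0.08368/0.19702] = -10.033 m/s.
|v| = 10.033 m/s = 10033 mm/s.

10000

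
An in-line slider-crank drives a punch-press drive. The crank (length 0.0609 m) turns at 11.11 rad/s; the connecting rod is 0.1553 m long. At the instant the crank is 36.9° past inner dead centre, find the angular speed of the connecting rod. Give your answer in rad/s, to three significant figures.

ω = 11.11 rad/s
The rod makes angle φ with the slider axis where L sinφ = r sinθ; differentiating, L cosφ·φ̇ = r ω cosθ.
L cosφ = √(L² − r² sin²θ) = 0.15093 m.
|ω_rod| = r ω |cosθ| / √(L² − r² sin²θ) = 0.0609·11.11·0.79968/0.15093 = 3.5848 rad/s.

3.58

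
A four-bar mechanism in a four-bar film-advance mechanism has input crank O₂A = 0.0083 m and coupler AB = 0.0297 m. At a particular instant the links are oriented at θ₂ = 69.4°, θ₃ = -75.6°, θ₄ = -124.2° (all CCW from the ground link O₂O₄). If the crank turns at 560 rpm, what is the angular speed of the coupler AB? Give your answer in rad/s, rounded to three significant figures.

ω₂ = 58.64 rad/s (from 560 rpm).
Differentiating the loop-closure r₂e^{iθ₂}+r₃e^{iθ₃}=r₁+r₄e^{iθ₄} gives r₂ω₂e^{iθ₂}+r₃ω₃e^{iθ₃}=r₄ω₄e^{iθ₄}.
Eliminating the other unknown: ω₃ = r₂ω₂ sin(θ₄−θ₂) / [r₃ sin(θ₃−θ₄)].
Numerator sine = +0.23514; denominator sine = +0.75011.
Result = 0.0083·58.64·(+0.23514) / (0.0297·(+0.75011)) = +5.1374 rad/s; magnitude 5.1374 rad/s.

5.14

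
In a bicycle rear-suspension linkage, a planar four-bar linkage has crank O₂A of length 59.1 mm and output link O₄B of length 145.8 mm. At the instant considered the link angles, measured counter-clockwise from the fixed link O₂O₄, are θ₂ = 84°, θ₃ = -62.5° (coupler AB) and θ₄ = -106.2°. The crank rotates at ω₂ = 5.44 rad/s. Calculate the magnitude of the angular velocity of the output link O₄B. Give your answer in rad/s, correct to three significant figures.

1.76

ω₂ = 5.44 rad/s
Differentiating the loop-closure r₂e^{iθ₂}+r₃e^{iθ₃}=r₁+r₄e^{iθ₄} gives r₂ω₂e^{iθ₂}+r₃ω₃e^{iθ₃}=r₄ω₄e^{iθ₄}.
Eliminating the other unknown: ω₄ = r₂ω₂ sin(θ₂−θ₃) / [r₄ sin(θ₄−θ₃)].
Numerator sine = +0.55194; denominator sine = -0.69088.
Result = 0.0591·5.44·(+0.55194) / (0.1458·(-0.69088)) = -1.7616 rad/s; magnitude 1.7616 rad/s.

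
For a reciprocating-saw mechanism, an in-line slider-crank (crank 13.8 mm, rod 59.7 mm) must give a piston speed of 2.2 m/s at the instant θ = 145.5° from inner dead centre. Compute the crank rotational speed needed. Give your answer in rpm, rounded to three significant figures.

3330

For an in-line slider-crank, |v_piston| = rω|sinθ|·[1 + r cosθ/√(L² − r² sin²θ)].
With r = 0.0138 m, L = 0.0597 m, θ = 145.5°: the bracketed kinematic factor |dx/dθ| = 0.0063144 m.
ω = v/|dx/dθ| = 2.2/0.0063144 = 348.41 rad/s.
N = 60ω/(2π) = 3327 rpm.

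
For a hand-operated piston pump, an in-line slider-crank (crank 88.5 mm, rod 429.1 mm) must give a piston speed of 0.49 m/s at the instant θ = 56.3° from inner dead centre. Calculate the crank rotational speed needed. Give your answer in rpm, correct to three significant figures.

For an in-line slider-crank, |v_piston| = rω|sinθ|·[1 + r cosθ/√(L² − r² sin²θ)].
With r = 0.0885 m, L = 0.4291 m, θ = 56.3°: the bracketed kinematic factor |dx/dθ| = 0.08218 m.
ω = v/|dx/dθ| = 0.49/0.08218 = 5.9625 rad/s.
N = 60ω/(2π) = 56.938 rpm.

56.9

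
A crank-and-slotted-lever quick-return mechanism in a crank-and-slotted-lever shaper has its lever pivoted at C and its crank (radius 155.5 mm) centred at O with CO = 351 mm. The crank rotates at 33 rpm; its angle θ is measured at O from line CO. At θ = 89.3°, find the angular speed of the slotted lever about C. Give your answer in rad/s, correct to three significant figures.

ω = 3.456 rad/s (from 33 rpm).
Crank pin A relative to C: A = (d + r cosθ, r sinθ); lever angle φ = atan2(r sinθ, d + r cosθ).
Differentiating tanφ: φ̇ = rω(d cosθ + r)/(d² + r² + 2dr cosθ).
d² + r² + 2dr cosθ = |CA|² = 0.148715 m²;  d cosθ + r = +0.15979 m.
|ω_lever| = |0.1555·3.456·+0.15979| / 0.148715 = 0.57738 rad/s.

0.577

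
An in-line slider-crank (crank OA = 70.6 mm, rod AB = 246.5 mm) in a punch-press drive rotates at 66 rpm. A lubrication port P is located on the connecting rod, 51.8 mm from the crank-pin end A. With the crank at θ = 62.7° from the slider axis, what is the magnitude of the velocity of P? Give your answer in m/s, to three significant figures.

ω = 6.912 rad/s.  Crank-pin speed |V_A| = rω = 0.48795 m/s, perpendicular to OA.
Rod angle: sinφ = −(r/L) sinθ ⇒ φ = -14.744°; ω_rod = −rω cosθ/√(L²−r²sin²θ) = -0.93882 rad/s.
V_P = V_A + ω_rod × AP, with AP = 0.0518 m along the rod.
Components: V_Px = −rω sinθ − a·ω_rod·sinφ = -0.44598 m/s;  V_Py = rω cosθ + a·ω_rod·cosφ = +0.17677 m/s.
|V_P| = √(V_Px² + V_Py²) = 0.47973 m/s.

0.480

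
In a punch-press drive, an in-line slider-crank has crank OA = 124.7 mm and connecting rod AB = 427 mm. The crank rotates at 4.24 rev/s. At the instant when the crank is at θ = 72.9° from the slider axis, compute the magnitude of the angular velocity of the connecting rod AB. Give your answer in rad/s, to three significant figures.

ω = 26.64 rad/s (converted from 4.24 rev/s).
The rod makes angle φ with the slider axis where L sinφ = r sinθ; differentiating, L cosφ·φ̇ = r ω cosθ.
L cosφ = √(L² − r² sin²θ) = 0.41003 m.
|ω_rod| = r ω |cosθ| / √(L² − r² sin²θ) = 0.1247·26.64·0.29404/0.41003 = 2.3823 rad/s.

2.38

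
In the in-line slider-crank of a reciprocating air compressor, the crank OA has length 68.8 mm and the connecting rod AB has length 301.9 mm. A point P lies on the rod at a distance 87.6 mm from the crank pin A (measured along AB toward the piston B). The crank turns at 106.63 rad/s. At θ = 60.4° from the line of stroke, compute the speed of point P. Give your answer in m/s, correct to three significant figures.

7.08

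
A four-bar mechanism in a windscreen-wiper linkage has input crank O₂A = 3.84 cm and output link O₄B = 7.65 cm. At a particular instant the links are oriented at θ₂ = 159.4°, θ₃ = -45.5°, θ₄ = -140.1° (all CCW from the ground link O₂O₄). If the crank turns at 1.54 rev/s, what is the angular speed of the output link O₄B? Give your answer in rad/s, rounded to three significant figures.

2.05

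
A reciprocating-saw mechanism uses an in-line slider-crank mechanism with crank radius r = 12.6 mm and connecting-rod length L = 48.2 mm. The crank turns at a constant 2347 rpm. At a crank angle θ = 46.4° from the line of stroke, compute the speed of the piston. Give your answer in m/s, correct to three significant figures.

2.65

ω = 2π·2347/60 = 245.8 rad/s
For an in-line slider-crank, x = r cosθ + √(L² − r² sin²θ), so v = −rω sinθ·[1 + r cosθ/√(L² − r² sin²θ)].
With r = 0.0126 m, L = 0.0482 m, θ = 46.4°: √(L² − r² sin²θ) = 0.047328 m.
v = −0.0126·245.8·0.72417·[1 + 0.0126·0.68962/0.047328] = -2.6543 m/s.
|v| = 2.6543 m/s.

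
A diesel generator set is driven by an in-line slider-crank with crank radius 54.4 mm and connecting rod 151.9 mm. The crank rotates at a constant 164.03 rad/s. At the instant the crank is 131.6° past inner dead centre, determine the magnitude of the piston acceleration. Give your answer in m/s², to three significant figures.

1020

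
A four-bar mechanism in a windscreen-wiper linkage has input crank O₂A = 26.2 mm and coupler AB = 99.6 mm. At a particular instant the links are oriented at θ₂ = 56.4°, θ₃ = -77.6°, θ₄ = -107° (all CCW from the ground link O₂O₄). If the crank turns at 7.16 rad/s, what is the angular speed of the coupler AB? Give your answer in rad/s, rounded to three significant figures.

1.10

ω₂ = 7.16 rad/s
Differentiating the loop-closure r₂e^{iθ₂}+r₃e^{iθ₃}=r₁+r₄e^{iθ₄} gives r₂ω₂e^{iθ₂}+r₃ω₃e^{iθ₃}=r₄ω₄e^{iθ₄}.
Eliminating the other unknown: ω₃ = r₂ω₂ sin(θ₄−θ₂) / [r₃ sin(θ₃−θ₄)].
Numerator sine = -0.28569; denominator sine = +0.49090.
Result = 0.0262·7.16·(-0.28569) / (0.0996·(+0.49090)) = -1.0961 rad/s; magnitude 1.0961 rad/s.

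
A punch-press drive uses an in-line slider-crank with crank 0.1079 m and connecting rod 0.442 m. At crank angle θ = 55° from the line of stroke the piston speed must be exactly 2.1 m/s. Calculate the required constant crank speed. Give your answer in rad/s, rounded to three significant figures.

For an in-line slider-crank, |v_piston| = rω|sinθ|·[1 + r cosθ/√(L² − r² sin²θ)].
With r = 0.1079 m, L = 0.442 m, θ = 55°: the bracketed kinematic factor |dx/dθ| = 0.10102 m.
ω = v/|dx/dθ| = 2.1/0.10102 = 20.788 rad/s.

20.8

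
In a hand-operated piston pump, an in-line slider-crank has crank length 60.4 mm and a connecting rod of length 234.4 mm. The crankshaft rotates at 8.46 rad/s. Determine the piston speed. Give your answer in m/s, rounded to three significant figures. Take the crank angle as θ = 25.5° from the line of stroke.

ω = 8.46 rad/s
For an in-line slider-crank, x = r cosθ + √(L² − r² sin²θ), so v = −rω sinθ·[1 + r cosθ/√(L² − r² sin²θ)].
With r = 0.0604 m, L = 0.2344 m, θ = 25.5°: √(L² − r² sin²θ) = 0.23295 m.
v = −0.0604·8.46·0.43051·[1 + 0.0604·0.90259/0.23295] = -0.27147 m/s.
|v| = 0.27147 m/s.

0.271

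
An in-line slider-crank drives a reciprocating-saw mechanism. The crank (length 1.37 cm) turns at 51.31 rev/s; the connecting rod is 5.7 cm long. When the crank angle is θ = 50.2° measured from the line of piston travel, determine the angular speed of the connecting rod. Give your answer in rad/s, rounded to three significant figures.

ω = 322.4 rad/s (converted from 51.31 rev/s).
The rod makes angle φ with the slider axis where L sinφ = r sinθ; differentiating, L cosφ·φ̇ = r ω cosθ.
L cosφ = √(L² − r² sin²θ) = 0.05602 m.
|ω_rod| = r ω |cosθ| / √(L² − r² sin²θ) = 0.0137·322.4·0.64011/0.05602 = 50.468 rad/s.

50.5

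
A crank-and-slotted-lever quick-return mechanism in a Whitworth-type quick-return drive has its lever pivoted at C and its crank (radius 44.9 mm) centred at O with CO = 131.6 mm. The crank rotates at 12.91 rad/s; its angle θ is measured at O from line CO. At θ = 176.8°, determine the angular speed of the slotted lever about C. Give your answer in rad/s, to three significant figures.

6.65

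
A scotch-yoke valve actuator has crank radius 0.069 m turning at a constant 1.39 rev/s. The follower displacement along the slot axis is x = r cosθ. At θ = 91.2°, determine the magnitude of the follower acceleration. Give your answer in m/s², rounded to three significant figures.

ω = 8.734 rad/s (from 1.39 rev/s).
x = r cosθ ⇒ ẍ = −rω² cosθ (ω constant).
|a| = rω²|cosθ| = 0.069·(8.734)²·|cos 91.2°| = 0.11022 m/s².

0.110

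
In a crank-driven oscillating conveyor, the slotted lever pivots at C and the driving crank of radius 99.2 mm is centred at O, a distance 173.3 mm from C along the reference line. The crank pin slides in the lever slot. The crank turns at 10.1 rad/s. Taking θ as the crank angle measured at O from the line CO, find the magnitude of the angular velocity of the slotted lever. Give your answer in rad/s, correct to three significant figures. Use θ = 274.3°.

2.65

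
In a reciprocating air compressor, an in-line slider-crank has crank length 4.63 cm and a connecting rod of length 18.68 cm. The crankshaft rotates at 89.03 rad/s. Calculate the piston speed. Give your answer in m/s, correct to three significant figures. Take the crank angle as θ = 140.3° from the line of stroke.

ω = 89.03 rad/s
For an in-line slider-crank, x = r cosθ + √(L² − r² sin²θ), so v = −rω sinθ·[1 + r cosθ/√(L² − r² sin²θ)].
With r = 0.0463 m, L = 0.1868 m, θ = 140.3°: √(L² − r² sin²θ) = 0.18444 m.
v = −0.0463·89.03·0.63877·[1 + 0.0463·-0.76940/0.18444] = -2.1245 m/s.
|v| = 2.1245 m/s.

2.12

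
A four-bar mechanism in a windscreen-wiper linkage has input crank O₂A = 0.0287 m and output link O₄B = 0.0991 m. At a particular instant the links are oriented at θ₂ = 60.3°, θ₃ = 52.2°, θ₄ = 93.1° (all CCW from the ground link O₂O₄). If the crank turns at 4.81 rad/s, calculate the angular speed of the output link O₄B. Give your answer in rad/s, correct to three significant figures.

ω₂ = 4.81 rad/s
Differentiating the loop-closure r₂e^{iθ₂}+r₃e^{iθ₃}=r₁+r₄e^{iθ₄} gives r₂ω₂e^{iθ₂}+r₃ω₃e^{iθ₃}=r₄ω₄e^{iθ₄}.
Eliminating the other unknown: ω₄ = r₂ω₂ sin(θ₂−θ₃) / [r₄ sin(θ₄−θ₃)].
Numerator sine = +0.14090; denominator sine = +0.65474.
Result = 0.0287·4.81·(+0.14090) / (0.0991·(+0.65474)) = +0.29978 rad/s; magnitude 0.29978 rad/s.

0.300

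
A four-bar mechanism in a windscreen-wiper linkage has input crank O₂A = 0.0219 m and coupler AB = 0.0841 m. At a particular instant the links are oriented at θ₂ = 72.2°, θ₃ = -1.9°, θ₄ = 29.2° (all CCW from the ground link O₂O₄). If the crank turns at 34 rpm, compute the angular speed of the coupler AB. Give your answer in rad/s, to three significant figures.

ω₂ = 3.56 rad/s (from 34 rpm).
Differentiating the loop-closure r₂e^{iθ₂}+r₃e^{iθ₃}=r₁+r₄e^{iθ₄} gives r₂ω₂e^{iθ₂}+r₃ω₃e^{iθ₃}=r₄ω₄e^{iθ₄}.
Eliminating the other unknown: ω₃ = r₂ω₂ sin(θ₄−θ₂) / [r₃ sin(θ₃−θ₄)].
Numerator sine = -0.68200; denominator sine = -0.51653.
Result = 0.0219·3.56·(-0.68200) / (0.0841·(-0.51653)) = +1.2242 rad/s; magnitude 1.2242 rad/s.

1.22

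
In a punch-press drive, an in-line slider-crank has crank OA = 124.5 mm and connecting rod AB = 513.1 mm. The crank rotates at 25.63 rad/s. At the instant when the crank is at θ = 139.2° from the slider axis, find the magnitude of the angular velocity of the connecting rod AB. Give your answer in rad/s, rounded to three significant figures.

4.77

ω = 25.63 rad/s
The rod makes angle φ with the slider axis where L sinφ = r sinθ; differentiating, L cosφ·φ̇ = r ω cosθ.
L cosφ = √(L² − r² sin²θ) = 0.50661 m.
|ω_rod| = r ω |cosθ| / √(L² − r² sin²θ) = 0.1245·25.63·0.75700/0.50661 = 4.768 rad/s.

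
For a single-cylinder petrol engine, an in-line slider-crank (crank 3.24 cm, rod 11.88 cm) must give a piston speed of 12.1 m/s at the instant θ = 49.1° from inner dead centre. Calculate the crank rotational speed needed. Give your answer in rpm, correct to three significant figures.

For an in-line slider-crank, |v_piston| = rω|sinθ|·[1 + r cosθ/√(L² − r² sin²θ)].
With r = 0.0324 m, L = 0.1188 m, θ = 49.1°: the bracketed kinematic factor |dx/dθ| = 0.028959 m.
ω = v/|dx/dθ| = 12.1/0.028959 = 417.84 rad/s.
N = 60ω/(2π) = 3990.1 rpm.

3990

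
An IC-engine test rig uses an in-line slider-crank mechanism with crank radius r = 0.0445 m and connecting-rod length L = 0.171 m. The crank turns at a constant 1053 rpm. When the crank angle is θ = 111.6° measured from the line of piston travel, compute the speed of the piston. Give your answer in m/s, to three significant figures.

4.11

ω = 2π·1053/60 = 110.3 rad/s
For an in-line slider-crank, x = r cosθ + √(L² − r² sin²θ), so v = −rω sinθ·[1 + r cosθ/√(L² − r² sin²θ)].
With r = 0.0445 m, L = 0.171 m, θ = 111.6°: √(L² − r² sin²θ) = 0.16592 m.
v = −0.0445·110.3·0.92978·[1 + 0.0445·-0.36812/0.16592] = -4.112 m/s.
|v| = 4.112 m/s.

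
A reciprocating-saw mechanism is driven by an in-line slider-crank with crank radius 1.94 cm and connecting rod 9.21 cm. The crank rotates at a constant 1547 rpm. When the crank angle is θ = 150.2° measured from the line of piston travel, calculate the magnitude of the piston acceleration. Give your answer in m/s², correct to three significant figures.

386

ω = 2π·1547/60 = 162 rad/s
x(θ) = r cosθ + √(L² − r² sin²θ); with ω constant, a = ω²·d²x/dθ².
d²x/dθ² = −r cosθ − r²(cos2θ)/√u − r⁴ sin²2θ/(4u^{3/2}),  u = L² − r² sin²θ = 0.00838946 m².
Substituting r = 0.0194 m, L = 0.0921 m, θ = 150.2°: d²x/dθ² = +0.014721 m.
a = ω²·d²x/dθ² = (162)²·(+0.014721) = +386.35 m/s²;  |a| = 386.35 m/s².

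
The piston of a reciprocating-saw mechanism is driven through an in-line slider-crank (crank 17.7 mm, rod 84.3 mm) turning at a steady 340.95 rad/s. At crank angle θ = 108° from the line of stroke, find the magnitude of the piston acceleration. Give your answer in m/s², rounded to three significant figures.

991

ω = 340.9 rad/s
x(θ) = r cosθ + √(L² − r² sin²θ); with ω constant, a = ω²·d²x/dθ².
d²x/dθ² = −r cosθ − r²(cos2θ)/√u − r⁴ sin²2θ/(4u^{3/2}),  u = L² − r² sin²θ = 0.00682312 m².
Substituting r = 0.0177 m, L = 0.0843 m, θ = 108°: d²x/dθ² = +0.008523 m.
a = ω²·d²x/dθ² = (340.9)²·(+0.008523) = +990.77 m/s²;  |a| = 990.77 m/s².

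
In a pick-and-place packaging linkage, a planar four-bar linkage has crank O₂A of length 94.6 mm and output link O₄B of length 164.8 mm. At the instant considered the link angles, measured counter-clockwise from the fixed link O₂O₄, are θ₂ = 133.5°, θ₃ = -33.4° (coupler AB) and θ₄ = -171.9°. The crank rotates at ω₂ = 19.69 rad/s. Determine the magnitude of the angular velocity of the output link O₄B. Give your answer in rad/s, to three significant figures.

3.87

ω₂ = 19.69 rad/s
Differentiating the loop-closure r₂e^{iθ₂}+r₃e^{iθ₃}=r₁+r₄e^{iθ₄} gives r₂ω₂e^{iθ₂}+r₃ω₃e^{iθ₃}=r₄ω₄e^{iθ₄}.
Eliminating the other unknown: ω₄ = r₂ω₂ sin(θ₂−θ₃) / [r₄ sin(θ₄−θ₃)].
Numerator sine = +0.22665; denominator sine = -0.66262.
Result = 0.0946·19.69·(+0.22665) / (0.1648·(-0.66262)) = -3.8661 rad/s; magnitude 3.8661 rad/s.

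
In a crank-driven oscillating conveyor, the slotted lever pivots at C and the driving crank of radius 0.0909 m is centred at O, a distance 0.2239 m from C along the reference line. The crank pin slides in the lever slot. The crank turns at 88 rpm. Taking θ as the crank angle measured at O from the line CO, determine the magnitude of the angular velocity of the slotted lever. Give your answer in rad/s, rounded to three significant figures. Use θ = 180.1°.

ω = 9.215 rad/s (from 88 rpm).
Crank pin A relative to C: A = (d + r cosθ, r sinθ); lever angle φ = atan2(r sinθ, d + r cosθ).
Differentiating tanφ: φ̇ = rω(d cosθ + r)/(d² + r² + 2dr cosθ).
d² + r² + 2dr cosθ = |CA|² = 0.0176891 m²;  d cosθ + r = -0.133 m.
|ω_lever| = |0.0909·9.215·-0.133| / 0.0176891 = 6.2983 rad/s.

6.30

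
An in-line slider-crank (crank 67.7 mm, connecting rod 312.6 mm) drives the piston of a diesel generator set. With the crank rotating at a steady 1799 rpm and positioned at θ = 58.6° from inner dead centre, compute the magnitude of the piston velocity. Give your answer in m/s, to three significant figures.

12.1

ω = 2π·1799/60 = 188.4 rad/s
For an in-line slider-crank, x = r cosθ + √(L² − r² sin²θ), so v = −rω sinθ·[1 + r cosθ/√(L² − r² sin²θ)].
With r = 0.0677 m, L = 0.3126 m, θ = 58.6°: √(L² − r² sin²θ) = 0.30721 m.
v = −0.0677·188.4·0.85355·[1 + 0.0677·0.52101/0.30721] = -12.136 m/s.
|v| = 12.136 m/s.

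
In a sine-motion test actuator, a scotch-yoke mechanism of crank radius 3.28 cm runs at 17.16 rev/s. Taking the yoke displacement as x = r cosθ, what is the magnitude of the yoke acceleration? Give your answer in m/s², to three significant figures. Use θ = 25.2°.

ω = 107.8 rad/s (from 17.16 rev/s).
x = r cosθ ⇒ ẍ = −rω² cosθ (ω constant).
|a| = rω²|cosθ| = 0.0328·(107.8)²·|cos 25.2°| = 345.01 m/s².

345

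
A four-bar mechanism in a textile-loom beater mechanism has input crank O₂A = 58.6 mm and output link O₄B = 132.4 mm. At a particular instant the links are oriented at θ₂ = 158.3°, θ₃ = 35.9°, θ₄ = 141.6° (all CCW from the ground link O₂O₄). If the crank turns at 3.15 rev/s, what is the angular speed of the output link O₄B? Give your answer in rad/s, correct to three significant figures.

7.68

ω₂ = 19.79 rad/s (from 3.15 rev/s).
Differentiating the loop-closure r₂e^{iθ₂}+r₃e^{iθ₃}=r₁+r₄e^{iθ₄} gives r₂ω₂e^{iθ₂}+r₃ω₃e^{iθ₃}=r₄ω₄e^{iθ₄}.
Eliminating the other unknown: ω₄ = r₂ω₂ sin(θ₂−θ₃) / [r₄ sin(θ₄−θ₃)].
Numerator sine = +0.84433; denominator sine = +0.96269.
Result = 0.0586·19.79·(+0.84433) / (0.1324·(+0.96269)) = +7.6829 rad/s; magnitude 7.6829 rad/s.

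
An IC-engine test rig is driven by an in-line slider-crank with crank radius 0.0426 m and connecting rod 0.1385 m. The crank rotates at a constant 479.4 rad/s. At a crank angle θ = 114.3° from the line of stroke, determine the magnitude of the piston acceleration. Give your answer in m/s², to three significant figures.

ω = 479.4 rad/s
x(θ) = r cosθ + √(L² − r² sin²θ); with ω constant, a = ω²·d²x/dθ².
d²x/dθ² = −r cosθ − r²(cos2θ)/√u − r⁴ sin²2θ/(4u^{3/2}),  u = L² − r² sin²θ = 0.0176748 m².
Substituting r = 0.0426 m, L = 0.1385 m, θ = 114.3°: d²x/dθ² = +0.02636 m.
a = ω²·d²x/dθ² = (479.4)²·(+0.02636) = +6058.3 m/s²;  |a| = 6058.3 m/s².

6060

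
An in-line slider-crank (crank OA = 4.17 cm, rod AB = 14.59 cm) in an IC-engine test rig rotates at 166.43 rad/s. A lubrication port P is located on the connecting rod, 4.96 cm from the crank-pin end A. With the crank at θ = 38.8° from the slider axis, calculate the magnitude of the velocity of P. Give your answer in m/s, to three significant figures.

ω = 166.4 rad/s.  Crank-pin speed |V_A| = rω = 6.9401 m/s, perpendicular to OA.
Rod angle: sinφ = −(r/L) sinθ ⇒ φ = -10.317°; ω_rod = −rω cosθ/√(L²−r²sin²θ) = -37.681 rad/s.
V_P = V_A + ω_rod × AP, with AP = 0.0496 m along the rod.
Components: V_Px = −rω sinθ − a·ω_rod·sinφ = -4.6834 m/s;  V_Py = rω cosθ + a·ω_rod·cosφ = +3.57 m/s.
|V_P| = √(V_Px² + V_Py²) = 5.8889 m/s.

5.89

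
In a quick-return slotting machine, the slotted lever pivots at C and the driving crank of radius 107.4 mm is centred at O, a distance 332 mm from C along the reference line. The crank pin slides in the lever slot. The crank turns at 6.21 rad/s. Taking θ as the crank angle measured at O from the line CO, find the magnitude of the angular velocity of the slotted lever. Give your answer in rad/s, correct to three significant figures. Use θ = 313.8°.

1.31

ω = 6.21 rad/s
Crank pin A relative to C: A = (d + r cosθ, r sinθ); lever angle φ = atan2(r sinθ, d + r cosθ).
Differentiating tanφ: φ̇ = rω(d cosθ + r)/(d² + r² + 2dr cosθ).
d² + r² + 2dr cosθ = |CA|² = 0.171118 m²;  d cosθ + r = +0.33719 m.
|ω_lever| = |0.1074·6.21·+0.33719| / 0.171118 = 1.3142 rad/s.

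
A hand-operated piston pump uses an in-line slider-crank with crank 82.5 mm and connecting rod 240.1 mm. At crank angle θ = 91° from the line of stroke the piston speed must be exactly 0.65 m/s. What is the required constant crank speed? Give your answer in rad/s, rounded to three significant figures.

For an in-line slider-crank, |v_piston| = rω|sinθ|·[1 + r cosθ/√(L² − r² sin²θ)].
With r = 0.0825 m, L = 0.2401 m, θ = 91°: the bracketed kinematic factor |dx/dθ| = 0.081961 m.
ω = v/|dx/dθ| = 0.65/0.081961 = 7.9306 rad/s.

7.93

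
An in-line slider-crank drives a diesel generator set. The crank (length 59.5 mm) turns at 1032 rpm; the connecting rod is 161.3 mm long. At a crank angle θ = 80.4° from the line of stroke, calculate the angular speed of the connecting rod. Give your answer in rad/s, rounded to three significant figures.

7.14

ω = 108.1 rad/s (converted from 1032 rpm).
The rod makes angle φ with the slider axis where L sinφ = r sinθ; differentiating, L cosφ·φ̇ = r ω cosθ.
L cosφ = √(L² − r² sin²θ) = 0.15025 m.
|ω_rod| = r ω |cosθ| / √(L² − r² sin²θ) = 0.0595·108.1·0.16677/0.15025 = 7.137 rad/s.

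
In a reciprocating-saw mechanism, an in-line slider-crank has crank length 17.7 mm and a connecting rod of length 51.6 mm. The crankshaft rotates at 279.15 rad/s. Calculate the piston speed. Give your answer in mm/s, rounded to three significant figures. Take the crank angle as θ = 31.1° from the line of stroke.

ω = 279.1 rad/s
For an in-line slider-crank, x = r cosθ + √(L² − r² sin²θ), so v = −rω sinθ·[1 + r cosθ/√(L² − r² sin²θ)].
With r = 0.0177 m, L = 0.0516 m, θ = 31.1°: √(L² − r² sin²θ) = 0.050784 m.
v = −0.0177·279.1·0.51653·[1 + 0.0177·0.85627/0.050784] = -3.3138 m/s.
|v| = 3.3138 m/s = 3313.8 mm/s.

3310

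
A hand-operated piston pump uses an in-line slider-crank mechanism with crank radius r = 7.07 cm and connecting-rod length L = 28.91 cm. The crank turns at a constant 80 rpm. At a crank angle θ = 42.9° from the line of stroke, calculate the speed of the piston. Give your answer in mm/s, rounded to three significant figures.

ω = 2π·80/60 = 8.378 rad/s
For an in-line slider-crank, x = r cosθ + √(L² − r² sin²θ), so v = −rω sinθ·[1 + r cosθ/√(L² − r² sin²θ)].
With r = 0.0707 m, L = 0.2891 m, θ = 42.9°: √(L² − r² sin²θ) = 0.28507 m.
v = −0.0707·8.378·0.68072·[1 + 0.0707·0.73254/0.28507] = -0.47644 m/s.
|v| = 0.47644 m/s = 476.44 mm/s.

476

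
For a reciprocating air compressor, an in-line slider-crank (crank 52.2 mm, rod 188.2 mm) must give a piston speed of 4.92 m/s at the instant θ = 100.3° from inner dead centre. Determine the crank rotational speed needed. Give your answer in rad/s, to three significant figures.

For an in-line slider-crank, |v_piston| = rω|sinθ|·[1 + r cosθ/√(L² − r² sin²θ)].
With r = 0.0522 m, L = 0.1882 m, θ = 100.3°: the bracketed kinematic factor |dx/dθ| = 0.048711 m.
ω = v/|dx/dθ| = 4.92/0.048711 = 101 rad/s.

101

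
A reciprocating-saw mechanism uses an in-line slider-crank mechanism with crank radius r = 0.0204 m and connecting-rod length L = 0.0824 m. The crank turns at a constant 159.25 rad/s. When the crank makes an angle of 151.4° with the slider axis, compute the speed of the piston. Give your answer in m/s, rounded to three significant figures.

ω = 159.2 rad/s
For an in-line slider-crank, x = r cosθ + √(L² − r² sin²θ), so v = −rω sinθ·[1 + r cosθ/√(L² − r² sin²θ)].
With r = 0.0204 m, L = 0.0824 m, θ = 151.4°: √(L² − r² sin²θ) = 0.081819 m.
v = −0.0204·159.2·0.47869·[1 + 0.0204·-0.87798/0.081819] = -1.2147 m/s.
|v| = 1.2147 m/s.

1.21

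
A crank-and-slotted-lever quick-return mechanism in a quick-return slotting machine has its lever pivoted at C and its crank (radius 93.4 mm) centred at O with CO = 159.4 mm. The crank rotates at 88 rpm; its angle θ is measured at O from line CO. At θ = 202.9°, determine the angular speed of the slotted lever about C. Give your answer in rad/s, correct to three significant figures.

6.86

ω = 9.215 rad/s (from 88 rpm).
Crank pin A relative to C: A = (d + r cosθ, r sinθ); lever angle φ = atan2(r sinθ, d + r cosθ).
Differentiating tanφ: φ̇ = rω(d cosθ + r)/(d² + r² + 2dr cosθ).
d² + r² + 2dr cosθ = |CA|² = 0.00670278 m²;  d cosθ + r = -0.053437 m.
|ω_lever| = |0.0934·9.215·-0.053437| / 0.00670278 = 6.8619 rad/s.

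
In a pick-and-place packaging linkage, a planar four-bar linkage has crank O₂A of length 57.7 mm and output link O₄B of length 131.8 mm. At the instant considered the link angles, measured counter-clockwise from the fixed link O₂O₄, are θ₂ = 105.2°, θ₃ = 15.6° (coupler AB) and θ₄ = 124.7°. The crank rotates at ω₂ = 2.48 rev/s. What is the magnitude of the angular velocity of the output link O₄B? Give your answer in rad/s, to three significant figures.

ω₂ = 15.58 rad/s (from 2.48 rev/s).
Differentiating the loop-closure r₂e^{iθ₂}+r₃e^{iθ₃}=r₁+r₄e^{iθ₄} gives r₂ω₂e^{iθ₂}+r₃ω₃e^{iθ₃}=r₄ω₄e^{iθ₄}.
Eliminating the other unknown: ω₄ = r₂ω₂ sin(θ₂−θ₃) / [r₄ sin(θ₄−θ₃)].
Numerator sine = +0.99998; denominator sine = +0.94495.
Result = 0.0577·15.58·(+0.99998) / (0.1318·(+0.94495)) = +7.2189 rad/s; magnitude 7.2189 rad/s.

7.22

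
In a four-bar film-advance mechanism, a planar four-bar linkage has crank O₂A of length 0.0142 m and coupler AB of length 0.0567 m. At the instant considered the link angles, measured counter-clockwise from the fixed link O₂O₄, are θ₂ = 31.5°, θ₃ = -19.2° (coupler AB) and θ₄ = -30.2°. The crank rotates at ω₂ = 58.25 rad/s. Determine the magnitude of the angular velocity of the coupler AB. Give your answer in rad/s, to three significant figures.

67.3

ω₂ = 58.25 rad/s
Differentiating the loop-closure r₂e^{iθ₂}+r₃e^{iθ₃}=r₁+r₄e^{iθ₄} gives r₂ω₂e^{iθ₂}+r₃ω₃e^{iθ₃}=r₄ω₄e^{iθ₄}.
Eliminating the other unknown: ω₃ = r₂ω₂ sin(θ₄−θ₂) / [r₃ sin(θ₃−θ₄)].
Numerator sine = -0.88048; denominator sine = +0.19081.
Result = 0.0142·58.25·(-0.88048) / (0.0567·(+0.19081)) = -67.316 rad/s; magnitude 67.316 rad/s.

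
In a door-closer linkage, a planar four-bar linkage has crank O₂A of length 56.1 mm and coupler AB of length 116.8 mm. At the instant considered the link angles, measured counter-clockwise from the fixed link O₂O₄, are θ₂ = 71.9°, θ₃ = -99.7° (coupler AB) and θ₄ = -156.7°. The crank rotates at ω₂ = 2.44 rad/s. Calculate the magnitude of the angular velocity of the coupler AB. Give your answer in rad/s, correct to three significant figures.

1.05

ω₂ = 2.44 rad/s
Differentiating the loop-closure r₂e^{iθ₂}+r₃e^{iθ₃}=r₁+r₄e^{iθ₄} gives r₂ω₂e^{iθ₂}+r₃ω₃e^{iθ₃}=r₄ω₄e^{iθ₄}.
Eliminating the other unknown: ω₃ = r₂ω₂ sin(θ₄−θ₂) / [r₃ sin(θ₃−θ₄)].
Numerator sine = +0.75011; denominator sine = +0.83867.
Result = 0.0561·2.44·(+0.75011) / (0.1168·(+0.83867)) = +1.0482 rad/s; magnitude 1.0482 rad/s.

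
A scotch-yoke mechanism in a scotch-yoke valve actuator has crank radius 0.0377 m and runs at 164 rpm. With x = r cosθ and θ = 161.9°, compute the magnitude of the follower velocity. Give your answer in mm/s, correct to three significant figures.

ω = 17.17 rad/s (from 164 rpm).
x = r cosθ ⇒ ẋ = −rω sinθ.
|v| = rω|sinθ| = 0.0377·17.17·|sin 161.9°| = 0.20115 m/s = 201.15 mm/s.

201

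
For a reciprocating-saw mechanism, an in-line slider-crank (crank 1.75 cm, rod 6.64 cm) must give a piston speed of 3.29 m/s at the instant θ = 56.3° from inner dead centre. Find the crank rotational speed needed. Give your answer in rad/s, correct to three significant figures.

For an in-line slider-crank, |v_piston| = rω|sinθ|·[1 + r cosθ/√(L² − r² sin²θ)].
With r = 0.0175 m, L = 0.0664 m, θ = 56.3°: the bracketed kinematic factor |dx/dθ| = 0.016741 m.
ω = v/|dx/dθ| = 3.29/0.016741 = 196.52 rad/s.

197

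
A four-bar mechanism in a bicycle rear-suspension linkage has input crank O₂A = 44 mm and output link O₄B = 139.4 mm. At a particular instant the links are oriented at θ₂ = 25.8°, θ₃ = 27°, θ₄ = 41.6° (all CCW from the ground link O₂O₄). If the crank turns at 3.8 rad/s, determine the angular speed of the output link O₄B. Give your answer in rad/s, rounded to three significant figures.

0.0997

ω₂ = 3.8 rad/s
Differentiating the loop-closure r₂e^{iθ₂}+r₃e^{iθ₃}=r₁+r₄e^{iθ₄} gives r₂ω₂e^{iθ₂}+r₃ω₃e^{iθ₃}=r₄ω₄e^{iθ₄}.
Eliminating the other unknown: ω₄ = r₂ω₂ sin(θ₂−θ₃) / [r₄ sin(θ₄−θ₃)].
Numerator sine = -0.02094; denominator sine = +0.25207.
Result = 0.044·3.8·(-0.02094) / (0.1394·(+0.25207)) = -0.099651 rad/s; magnitude 0.099651 rad/s.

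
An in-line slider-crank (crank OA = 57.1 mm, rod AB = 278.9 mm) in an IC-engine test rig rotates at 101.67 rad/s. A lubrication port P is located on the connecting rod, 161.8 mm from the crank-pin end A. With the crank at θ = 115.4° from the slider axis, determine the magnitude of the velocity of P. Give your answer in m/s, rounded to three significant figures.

ω = 101.7 rad/s.  Crank-pin speed |V_A| = rω = 5.8054 m/s, perpendicular to OA.
Rod angle: sinφ = −(r/L) sinθ ⇒ φ = -10.658°; ω_rod = −rω cosθ/√(L²−r²sin²θ) = +9.0851 rad/s.
V_P = V_A + ω_rod × AP, with AP = 0.1618 m along the rod.
Components: V_Px = −rω sinθ − a·ω_rod·sinφ = -4.9723 m/s;  V_Py = rω cosθ + a·ω_rod·cosφ = -1.0455 m/s.
|V_P| = √(V_Px² + V_Py²) = 5.0811 m/s.

5.08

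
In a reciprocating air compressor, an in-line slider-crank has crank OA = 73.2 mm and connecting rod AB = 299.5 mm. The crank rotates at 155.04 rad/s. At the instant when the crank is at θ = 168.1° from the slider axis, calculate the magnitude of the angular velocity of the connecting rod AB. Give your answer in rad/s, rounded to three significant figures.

ω = 155 rad/s
The rod makes angle φ with the slider axis where L sinφ = r sinθ; differentiating, L cosφ·φ̇ = r ω cosθ.
L cosφ = √(L² − r² sin²θ) = 0.29912 m.
|ω_rod| = r ω |cosθ| / √(L² − r² sin²θ) = 0.0732·155·0.97851/0.29912 = 37.126 rad/s.

37.1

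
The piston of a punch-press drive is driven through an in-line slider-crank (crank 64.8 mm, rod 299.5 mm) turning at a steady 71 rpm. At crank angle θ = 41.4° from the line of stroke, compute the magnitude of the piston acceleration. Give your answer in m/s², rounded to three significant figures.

ω = 2π·71/60 = 7.435 rad/s
x(θ) = r cosθ + √(L² − r² sin²θ); with ω constant, a = ω²·d²x/dθ².
d²x/dθ² = −r cosθ − r²(cos2θ)/√u − r⁴ sin²2θ/(4u^{3/2}),  u = L² − r² sin²θ = 0.0878639 m².
Substituting r = 0.0648 m, L = 0.2995 m, θ = 41.4°: d²x/dθ² = -0.050549 m.
a = ω²·d²x/dθ² = (7.435)²·(-0.050549) = -2.7944 m/s²;  |a| = 2.7944 m/s².

2.79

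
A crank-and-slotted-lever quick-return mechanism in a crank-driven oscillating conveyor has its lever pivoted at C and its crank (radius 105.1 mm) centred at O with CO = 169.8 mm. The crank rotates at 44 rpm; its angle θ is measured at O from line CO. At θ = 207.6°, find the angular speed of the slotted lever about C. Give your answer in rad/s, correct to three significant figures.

2.66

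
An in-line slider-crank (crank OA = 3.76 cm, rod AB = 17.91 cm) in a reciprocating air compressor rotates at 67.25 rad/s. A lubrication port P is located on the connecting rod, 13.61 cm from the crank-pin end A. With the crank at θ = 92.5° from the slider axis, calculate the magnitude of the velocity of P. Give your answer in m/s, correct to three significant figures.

2.51

ω = 67.25 rad/s.  Crank-pin speed |V_A| = rω = 2.5286 m/s, perpendicular to OA.
Rod angle: sinφ = −(r/L) sinθ ⇒ φ = -12.107°; ω_rod = −rω cosθ/√(L²−r²sin²θ) = +0.62984 rad/s.
V_P = V_A + ω_rod × AP, with AP = 0.1361 m along the rod.
Components: V_Px = −rω sinθ − a·ω_rod·sinφ = -2.5082 m/s;  V_Py = rω cosθ + a·ω_rod·cosφ = -0.026481 m/s.
|V_P| = √(V_Px² + V_Py²) = 2.5084 m/s.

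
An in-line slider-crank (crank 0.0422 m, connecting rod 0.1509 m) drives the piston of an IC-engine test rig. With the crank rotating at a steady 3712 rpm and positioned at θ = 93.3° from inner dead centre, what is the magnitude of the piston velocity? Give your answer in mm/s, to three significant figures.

16100

ω = 2π·3712/60 = 388.7 rad/s
For an in-line slider-crank, x = r cosθ + √(L² − r² sin²θ), so v = −rω sinθ·[1 + r cosθ/√(L² − r² sin²θ)].
With r = 0.0422 m, L = 0.1509 m, θ = 93.3°: √(L² − r² sin²θ) = 0.1449 m.
v = −0.0422·388.7·0.99834·[1 + 0.0422·-0.05756/0.1449] = -16.102 m/s.
|v| = 16.102 m/s = 16102 mm/s.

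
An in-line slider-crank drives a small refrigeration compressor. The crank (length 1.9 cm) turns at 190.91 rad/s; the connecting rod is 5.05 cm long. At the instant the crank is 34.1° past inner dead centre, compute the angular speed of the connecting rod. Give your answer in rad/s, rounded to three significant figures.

ω = 190.9 rad/s
The rod makes angle φ with the slider axis where L sinφ = r sinθ; differentiating, L cosφ·φ̇ = r ω cosθ.
L cosφ = √(L² − r² sin²θ) = 0.049364 m.
|ω_rod| = r ω |cosθ| / √(L² − r² sin²θ) = 0.019·190.9·0.82806/0.049364 = 60.847 rad/s.

60.8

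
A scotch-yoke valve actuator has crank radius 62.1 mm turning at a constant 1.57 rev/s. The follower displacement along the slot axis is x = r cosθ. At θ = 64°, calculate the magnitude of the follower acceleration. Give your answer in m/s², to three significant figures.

ω = 9.865 rad/s (from 1.57 rev/s).
x = r cosθ ⇒ ẍ = −rω² cosθ (ω constant).
|a| = rω²|cosθ| = 0.0621·(9.865)²·|cos 64°| = 2.6491 m/s².

2.65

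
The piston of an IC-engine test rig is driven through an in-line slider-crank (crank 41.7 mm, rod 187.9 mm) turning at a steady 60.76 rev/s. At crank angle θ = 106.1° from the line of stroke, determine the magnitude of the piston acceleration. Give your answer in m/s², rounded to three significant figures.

ω = 2π·60.8 = 381.8 rad/s
x(θ) = r cosθ + √(L² − r² sin²θ); with ω constant, a = ω²·d²x/dθ².
d²x/dθ² = −r cosθ − r²(cos2θ)/√u − r⁴ sin²2θ/(4u^{3/2}),  u = L² − r² sin²θ = 0.0337012 m².
Substituting r = 0.0417 m, L = 0.1879 m, θ = 106.1°: d²x/dθ² = +0.019545 m.
a = ω²·d²x/dθ² = (381.8)²·(+0.019545) = +2848.5 m/s²;  |a| = 2848.5 m/s².

2850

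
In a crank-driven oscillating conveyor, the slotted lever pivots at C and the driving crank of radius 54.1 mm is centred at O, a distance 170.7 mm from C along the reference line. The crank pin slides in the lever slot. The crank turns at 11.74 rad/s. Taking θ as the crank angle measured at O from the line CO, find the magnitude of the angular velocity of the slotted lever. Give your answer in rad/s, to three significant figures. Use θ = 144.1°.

3.13

ω = 11.74 rad/s
Crank pin A relative to C: A = (d + r cosθ, r sinθ); lever angle φ = atan2(r sinθ, d + r cosθ).
Differentiating tanφ: φ̇ = rω(d cosθ + r)/(d² + r² + 2dr cosθ).
d² + r² + 2dr cosθ = |CA|² = 0.017104 m²;  d cosθ + r = -0.084174 m.
|ω_lever| = |0.0541·11.74·-0.084174| / 0.017104 = 3.1257 rad/s.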